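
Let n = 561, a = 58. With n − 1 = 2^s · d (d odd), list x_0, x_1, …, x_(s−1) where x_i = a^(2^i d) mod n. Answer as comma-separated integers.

496, 298, 166, 67

n − 1 = 560 = 2^4 · 35, so s = 4 and d = 35.
x_0 = 58^35 mod 561 = 496.
x_1 = 496^2 mod 561 = 298.
x_2 = 298^2 mod 561 = 166.
x_3 = 166^2 mod 561 = 67.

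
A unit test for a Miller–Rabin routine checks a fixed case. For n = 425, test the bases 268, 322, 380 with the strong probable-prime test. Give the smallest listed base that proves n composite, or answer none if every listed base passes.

n − 1 = 424 = 2^3 · 53, so s = 3 and d = 53.
Base 268: x_0 = 268^53 mod 425 = 268. x_0 is neither 1 nor 424, so continue squaring. x_1 = 268^2 mod 425 = 424. x_1 ≡ −1, so 268 is not a witness.
Base 322: x_0 = 322^53 mod 425 = 152. x_0 is neither 1 nor 424, so continue squaring. x_1 = 152^2 mod 425 = 154. x_2 = 154^2 mod 425 = 341. Reached i = s−1 = 2 without hitting −1: 322 is a Miller–Rabin witness and 425 is composite.
Base 380: x_0 = 380^53 mod 425 = 75. x_0 is neither 1 nor 424, so continue squaring. x_1 = 75^2 mod 425 = 100. x_2 = 100^2 mod 425 = 225. Reached i = s−1 = 2 without hitting −1: 380 is a Miller–Rabin witness and 425 is composite.
The smallest witness among the given bases is 322.

322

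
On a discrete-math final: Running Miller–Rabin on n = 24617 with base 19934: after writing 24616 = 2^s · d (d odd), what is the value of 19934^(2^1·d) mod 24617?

11994

n − 1 = 24616 = 2^3 · 3077, so s = 3 and d = 3077.
Repeated squaring mod 24617: 19934^1 ≡ 19934, 19934^2 ≡ 21359, 19934^4 ≡ 4637, 19934^8 ≡ 11128, 19934^16 ≡ 8874, 19934^32 ≡ 22710, 19934^64 ≡ 17950, 19934^128 ≡ 15204, 19934^256 ≡ 7986, 19934^512 ≡ 18166, 19934^1024 ≡ 12671, 19934^2048 ≡ 2167.
3077 = 2048 + 1024 + 4 + 1, so 19934^3077 ≡ 2167·12671·4637·19934 ≡ 9223 (mod 24617).
x_0 = 9223.
x_1 = 9223^2 mod 24617 = 11994.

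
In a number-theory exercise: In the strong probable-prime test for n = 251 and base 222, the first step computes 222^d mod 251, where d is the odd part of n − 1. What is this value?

n − 1 = 250 = 2^1 · 125, so s = 1 and d = 125.
By repeated squaring, 222^125 ≡ 1 (mod 251).

1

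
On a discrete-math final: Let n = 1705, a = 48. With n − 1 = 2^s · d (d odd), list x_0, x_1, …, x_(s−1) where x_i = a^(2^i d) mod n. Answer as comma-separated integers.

n − 1 = 1704 = 2^3 · 213, so s = 3 and d = 213.
x_0 = 48^213 mod 1705 = 108.
x_1 = 108^2 mod 1705 = 1434.
x_2 = 1434^2 mod 1705 = 126.

108, 1434, 126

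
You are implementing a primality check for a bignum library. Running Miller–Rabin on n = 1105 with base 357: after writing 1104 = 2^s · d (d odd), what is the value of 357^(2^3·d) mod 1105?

391

n − 1 = 1104 = 2^4 · 69, so s = 4 and d = 69.
x_0 = 357^69 mod 1105 = 187.
x_1 = 187^2 mod 1105 = 714.
x_2 = 714^2 mod 1105 = 391.
x_3 = 391^2 mod 1105 = 391.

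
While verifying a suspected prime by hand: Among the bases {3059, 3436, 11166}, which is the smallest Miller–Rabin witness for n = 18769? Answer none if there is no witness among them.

3436

n − 1 = 18768 = 2^4 · 1173, so s = 4 and d = 1173.
Base 3059: x_0 = 3059^1173 mod 18769 = 3141. x_0 is neither 1 nor 18768, so continue squaring. x_1 = 3141^2 mod 18769 = 12156. x_2 = 12156^2 mod 18769 = 18768. x_2 ≡ −1, so 3059 is not a witness.
Base 3436: x_0 = 3436^1173 mod 18769 = 11060. x_0 is neither 1 nor 18768, so continue squaring. x_1 = 11060^2 mod 18769 = 6027. x_2 = 6027^2 mod 18769 = 6714. x_3 = 6714^2 mod 18769 = 13427. Reached i = s−1 = 3 without hitting −1: 3436 is a Miller–Rabin witness and 18769 is composite.
Base 11166: x_0 = 11166^1173 mod 18769 = 3873. x_0 is neither 1 nor 18768, so continue squaring. x_1 = 3873^2 mod 18769 = 3698. x_2 = 3698^2 mod 18769 = 11372. x_3 = 11372^2 mod 18769 = 3974. Reached i = s−1 = 3 without hitting −1: 11166 is a Miller–Rabin witness and 18769 is composite.
The smallest witness among the given bases is 3436.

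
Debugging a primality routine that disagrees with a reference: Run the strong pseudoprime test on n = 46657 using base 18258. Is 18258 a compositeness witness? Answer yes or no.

n − 1 = 46656 = 2^6 · 729, so s = 6 and d = 729.
Repeated squaring mod 46657: 18258^1 ≡ 18258, 18258^2 ≡ 36956, 18258^4 ≡ 2232, 18258^8 ≡ 36182, 18258^16 ≡ 35018, 18258^32 ≡ 21050, 18258^64 ≡ 971, 18258^128 ≡ 9701, 18258^256 ≡ 2232, 18258^512 ≡ 36182.
729 = 512 + 128 + 64 + 16 + 8 + 1, so 18258^729 ≡ 36182·9701·971·35018·36182·18258 ≡ 41150 (mod 46657).
x_0 = 18258^729 mod 46657 = 41150.
x_0 is neither 1 nor 46656, so continue squaring.
x_1 = 41150^2 mod 46657 = 46656.
x_1 ≡ −1, so 18258 is not a witness.

no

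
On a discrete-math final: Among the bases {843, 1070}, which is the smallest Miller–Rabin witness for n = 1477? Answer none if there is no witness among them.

none

n − 1 = 1476 = 2^2 · 369, so s = 2 and d = 369.
Base 843: x_0 = 843^369 mod 1477 = 1476. x_0 = 1476 ≡ −1, so 843 is not a witness.
Base 1070: x_0 = 1070^369 mod 1477 = 1476. x_0 = 1476 ≡ −1, so 1070 is not a witness.
No listed base is a witness for 1477.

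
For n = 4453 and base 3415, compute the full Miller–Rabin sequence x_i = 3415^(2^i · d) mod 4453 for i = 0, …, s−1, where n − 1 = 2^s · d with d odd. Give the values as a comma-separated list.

3659, 2563

n − 1 = 4452 = 2^2 · 1113, so s = 2 and d = 1113.
x_0 = 3415^1113 mod 4453 = 3659.
x_1 = 3659^2 mod 4453 = 2563.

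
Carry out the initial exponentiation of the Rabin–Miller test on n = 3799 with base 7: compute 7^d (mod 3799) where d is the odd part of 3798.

n − 1 = 3798 = 2^1 · 1899, so s = 1 and d = 1899.
Repeated squaring mod 3799: 7^1 ≡ 7, 7^2 ≡ 49, 7^4 ≡ 2401, 7^8 ≡ 1718, 7^16 ≡ 3500, 7^32 ≡ 2024, 7^64 ≡ 1254, 7^128 ≡ 3529, 7^256 ≡ 719, 7^512 ≡ 297, 7^1024 ≡ 832.
1899 = 1024 + 512 + 256 + 64 + 32 + 8 + 2 + 1, so 7^1899 ≡ 832·297·719·1254·2024·1718·49·7 ≡ 165 (mod 3799).

165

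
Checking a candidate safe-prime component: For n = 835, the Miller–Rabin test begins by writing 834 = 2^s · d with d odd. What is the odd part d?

Halving: 834 → 417; 417 is odd.
So 834 = 2^1 · 417.

417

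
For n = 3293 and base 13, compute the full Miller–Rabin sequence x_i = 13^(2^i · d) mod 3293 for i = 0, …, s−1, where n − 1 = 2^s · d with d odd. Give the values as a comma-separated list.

n − 1 = 3292 = 2^2 · 823, so s = 2 and d = 823.
x_0 = 13^823 mod 3293 = 1794.
x_1 = 1794^2 mod 3293 = 1175.

1794, 1175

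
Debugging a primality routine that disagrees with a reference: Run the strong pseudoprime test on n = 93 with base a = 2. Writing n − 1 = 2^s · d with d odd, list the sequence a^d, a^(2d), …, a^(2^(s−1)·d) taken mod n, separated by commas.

8, 64

n − 1 = 92 = 2^2 · 23, so s = 2 and d = 23.
x_0 = 2^23 mod 93 = 8.
x_1 = 8^2 mod 93 = 64.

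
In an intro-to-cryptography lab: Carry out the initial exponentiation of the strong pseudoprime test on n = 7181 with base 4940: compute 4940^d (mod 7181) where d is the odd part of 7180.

n − 1 = 7180 = 2^2 · 1795, so s = 2 and d = 1795.
4940^1795 mod 7181 = 841.

841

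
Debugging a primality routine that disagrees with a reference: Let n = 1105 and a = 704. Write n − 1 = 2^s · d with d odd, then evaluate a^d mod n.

n − 1 = 1104 = 2^4 · 69, so s = 4 and d = 69.
Repeated squaring mod 1105: 704^1 ≡ 704, 704^2 ≡ 576, 704^4 ≡ 276, 704^8 ≡ 1036, 704^16 ≡ 341, 704^32 ≡ 256, 704^64 ≡ 341.
69 = 64 + 4 + 1, so 704^69 ≡ 341·276·704 ≡ 759 (mod 1105).

759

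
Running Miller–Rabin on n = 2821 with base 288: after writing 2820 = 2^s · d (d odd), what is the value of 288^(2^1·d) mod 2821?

n − 1 = 2820 = 2^2 · 705, so s = 2 and d = 705.
By repeated squaring, 288^705 ≡ 2605 (mod 2821).
x_0 = 2605.
x_1 = 2605^2 mod 2821 = 1520.

1520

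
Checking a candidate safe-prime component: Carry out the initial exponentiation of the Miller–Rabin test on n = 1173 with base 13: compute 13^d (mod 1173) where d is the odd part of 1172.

n − 1 = 1172 = 2^2 · 293, so s = 2 and d = 293.
13^293 mod 1173 = 676.

676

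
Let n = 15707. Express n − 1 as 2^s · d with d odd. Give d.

Halving: 15706 → 7853; 7853 is odd.
So 15706 = 2^1 · 7853.

7853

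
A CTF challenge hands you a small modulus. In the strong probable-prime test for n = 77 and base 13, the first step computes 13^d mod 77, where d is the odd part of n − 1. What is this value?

6

n − 1 = 76 = 2^2 · 19, so s = 2 and d = 19.
13^19 mod 77 = 6.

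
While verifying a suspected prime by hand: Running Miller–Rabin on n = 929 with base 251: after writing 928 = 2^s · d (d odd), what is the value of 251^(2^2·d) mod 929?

258

n − 1 = 928 = 2^5 · 29, so s = 5 and d = 29.
x_0 = 251^29 mod 929 = 297.
x_1 = 297^2 mod 929 = 883.
x_2 = 883^2 mod 929 = 258.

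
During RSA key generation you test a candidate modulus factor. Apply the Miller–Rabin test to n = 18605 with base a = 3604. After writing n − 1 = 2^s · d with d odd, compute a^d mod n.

n − 1 = 18604 = 2^2 · 4651, so s = 2 and d = 4651.
3604^4651 mod 18605 = 18244.

18244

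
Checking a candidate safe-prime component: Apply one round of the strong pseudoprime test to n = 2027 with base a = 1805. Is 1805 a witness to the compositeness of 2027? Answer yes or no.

n − 1 = 2026 = 2^1 · 1013, so s = 1 and d = 1013.
x_0 = 1805^1013 mod 2027 = 2026.
x_0 = 2026 ≡ −1, so 1805 is not a witness.

no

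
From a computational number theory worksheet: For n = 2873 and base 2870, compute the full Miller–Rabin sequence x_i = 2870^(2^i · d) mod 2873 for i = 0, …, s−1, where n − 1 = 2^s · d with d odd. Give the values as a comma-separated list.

n − 1 = 2872 = 2^3 · 359, so s = 3 and d = 359.
x_0 = 2870^359 mod 2873 = 1213.
x_1 = 1213^2 mod 2873 = 393.
x_2 = 393^2 mod 2873 = 2180.

1213, 393, 2180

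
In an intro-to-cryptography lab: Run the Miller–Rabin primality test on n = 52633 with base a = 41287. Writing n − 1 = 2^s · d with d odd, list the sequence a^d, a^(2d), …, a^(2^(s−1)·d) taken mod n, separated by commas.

n − 1 = 52632 = 2^3 · 6579, so s = 3 and d = 6579.
x_0 = 41287^6579 mod 52633 = 15758.
x_1 = 15758^2 mod 52633 = 44703.
x_2 = 44703^2 mod 52633 = 41098.

15758, 44703, 41098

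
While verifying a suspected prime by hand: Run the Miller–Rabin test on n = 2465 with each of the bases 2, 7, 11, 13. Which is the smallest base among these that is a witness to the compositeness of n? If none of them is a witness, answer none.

2

n − 1 = 2464 = 2^5 · 77, so s = 5 and d = 77.
Base 2: x_0 = 2^77 mod 2465 = 1902. x_0 is neither 1 nor 2464, so continue squaring. x_1 = 1902^2 mod 2465 = 1449. x_2 = 1449^2 mod 2465 = 1886. x_3 = 1886^2 mod 2465 = 1. x_3 = 1 but x_2 ≠ ±1, a nontrivial square root of 1 — 2 is a witness and 2465 is composite.
Base 7: x_0 = 7^77 mod 2465 = 2437. x_0 is neither 1 nor 2464, so continue squaring. x_1 = 2437^2 mod 2465 = 784. x_2 = 784^2 mod 2465 = 871. x_3 = 871^2 mod 2465 = 1886. x_4 = 1886^2 mod 2465 = 1. x_4 = 1 but x_3 ≠ ±1, a nontrivial square root of 1 — 7 is a witness and 2465 is composite.
Base 11: x_0 = 11^77 mod 2465 = 1061. x_0 is neither 1 nor 2464, so continue squaring. x_1 = 1061^2 mod 2465 = 1681. x_2 = 1681^2 mod 2465 = 871. x_3 = 871^2 mod 2465 = 1886. x_4 = 1886^2 mod 2465 = 1. x_4 = 1 but x_3 ≠ ±1, a nontrivial square root of 1 — 11 is a witness and 2465 is composite.
Base 13: x_0 = 13^77 mod 2465 = 608. x_0 is neither 1 nor 2464, so continue squaring. x_1 = 608^2 mod 2465 = 2379. x_2 = 2379^2 mod 2465 = 1. x_2 = 1 but x_1 ≠ ±1, a nontrivial square root of 1 — 13 is a witness and 2465 is composite.
The smallest witness among the given bases is 2.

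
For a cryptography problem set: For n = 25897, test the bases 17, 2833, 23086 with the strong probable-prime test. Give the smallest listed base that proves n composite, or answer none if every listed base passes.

n − 1 = 25896 = 2^3 · 3237, so s = 3 and d = 3237.
Base 17: x_0 = 17^3237 mod 25897 = 19824. x_0 is neither 1 nor 25896, so continue squaring. x_1 = 19824^2 mod 25897 = 4001. x_2 = 4001^2 mod 25897 = 3655. Reached i = s−1 = 2 without hitting −1: 17 is a Miller–Rabin witness and 25897 is composite.
Base 2833: x_0 = 2833^3237 mod 25897 = 924. x_0 is neither 1 nor 25896, so continue squaring. x_1 = 924^2 mod 25897 = 25072. x_2 = 25072^2 mod 25897 = 7303. Reached i = s−1 = 2 without hitting −1: 2833 is a Miller–Rabin witness and 25897 is composite.
Base 23086: x_0 = 23086^3237 mod 25897 = 18146. x_0 is neither 1 nor 25896, so continue squaring. x_1 = 18146^2 mod 25897 = 22858. x_2 = 22858^2 mod 25897 = 16189. Reached i = s−1 = 2 without hitting −1: 23086 is a Miller–Rabin witness and 25897 is composite.
The smallest witness among the given bases is 17.

17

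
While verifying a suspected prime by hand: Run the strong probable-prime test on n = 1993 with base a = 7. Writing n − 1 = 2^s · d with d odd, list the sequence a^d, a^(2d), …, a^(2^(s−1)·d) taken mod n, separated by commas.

n − 1 = 1992 = 2^3 · 249, so s = 3 and d = 249.
x_0 = 7^249 mod 1993 = 1447.
x_1 = 1447^2 mod 1993 = 1159.
x_2 = 1159^2 mod 1993 = 1992.

1447, 1159, 1992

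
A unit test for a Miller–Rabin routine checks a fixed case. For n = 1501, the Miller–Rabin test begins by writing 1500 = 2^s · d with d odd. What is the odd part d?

Halving: 1500 → 750 → 375; 375 is odd.
So 1500 = 2^2 · 375.

375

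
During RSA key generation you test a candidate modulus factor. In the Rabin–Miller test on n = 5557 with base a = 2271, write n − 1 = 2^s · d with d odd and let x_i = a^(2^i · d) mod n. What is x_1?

1

n − 1 = 5556 = 2^2 · 1389, so s = 2 and d = 1389.
Repeated squaring mod 5557: 2271^1 ≡ 2271, 2271^2 ≡ 545, 2271^4 ≡ 2504, 2271^8 ≡ 1720, 2271^16 ≡ 2076, 2271^32 ≡ 3101, 2271^64 ≡ 2591, 2271^128 ≡ 425, 2271^256 ≡ 2801, 2271^512 ≡ 4674, 2271^1024 ≡ 1709.
1389 = 1024 + 256 + 64 + 32 + 8 + 4 + 1, so 2271^1389 ≡ 1709·2801·2591·3101·1720·2504·2271 ≡ 5556 (mod 5557).
x_0 = 5556.
x_1 = 5556^2 mod 5557 = 1.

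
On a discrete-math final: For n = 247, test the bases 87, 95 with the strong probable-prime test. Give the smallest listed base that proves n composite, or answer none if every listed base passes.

n − 1 = 246 = 2^1 · 123, so s = 1 and d = 123.
Base 87: x_0 = 87^123 mod 247 = 1. x_0 = 1, so 87 is not a witness.
Base 95: x_0 = 95^123 mod 247 = 38. x_0 ∉ {1, 246} and s = 1, so 95 is a Miller–Rabin witness and 247 is composite.
The smallest witness among the given bases is 95.

95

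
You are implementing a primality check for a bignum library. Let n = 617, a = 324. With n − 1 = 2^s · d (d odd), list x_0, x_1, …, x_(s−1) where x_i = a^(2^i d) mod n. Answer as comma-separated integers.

616, 1, 1

n − 1 = 616 = 2^3 · 77, so s = 3 and d = 77.
x_0 = 324^77 mod 617 = 616.
x_1 = 616^2 mod 617 = 1.
x_2 = 1^2 mod 617 = 1.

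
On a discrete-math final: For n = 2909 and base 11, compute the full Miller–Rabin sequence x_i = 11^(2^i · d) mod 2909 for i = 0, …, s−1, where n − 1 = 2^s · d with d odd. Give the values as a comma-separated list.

n − 1 = 2908 = 2^2 · 727, so s = 2 and d = 727.
x_0 = 11^727 mod 2909 = 2908.
x_1 = 2908^2 mod 2909 = 1.

2908, 1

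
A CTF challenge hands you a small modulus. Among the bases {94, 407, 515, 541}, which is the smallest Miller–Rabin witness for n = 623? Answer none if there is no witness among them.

94

n − 1 = 622 = 2^1 · 311, so s = 1 and d = 311.
Base 94: x_0 = 94^311 mod 623 = 481. x_0 ∉ {1, 622} and s = 1, so 94 is a Miller–Rabin witness and 623 is composite.
Base 407: x_0 = 407^311 mod 623 = 582. x_0 ∉ {1, 622} and s = 1, so 407 is a Miller–Rabin witness and 623 is composite.
Base 515: x_0 = 515^311 mod 623 = 184. x_0 ∉ {1, 622} and s = 1, so 515 is a Miller–Rabin witness and 623 is composite.
Base 541: x_0 = 541^311 mod 623 = 102. x_0 ∉ {1, 622} and s = 1, so 541 is a Miller–Rabin witness and 623 is composite.
The smallest witness among the given bases is 94.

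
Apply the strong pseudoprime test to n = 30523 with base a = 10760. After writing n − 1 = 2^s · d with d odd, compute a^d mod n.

6863

n − 1 = 30522 = 2^1 · 15261, so s = 1 and d = 15261.
Repeated squaring mod 30523: 10760^1 ≡ 10760, 10760^2 ≡ 3861, 10760^4 ≡ 12097, 10760^8 ≡ 10147, 10760^16 ≡ 7530, 10760^32 ≡ 19689, 10760^64 ≡ 14621, 10760^128 ≡ 21072, 10760^256 ≡ 11103, 10760^512 ≡ 24735, 10760^1024 ≡ 17213, 10760^2048 ≡ 608, 10760^4096 ≡ 3388, 10760^8192 ≡ 1896.
15261 = 8192 + 4096 + 2048 + 512 + 256 + 128 + 16 + 8 + 4 + 1, so 10760^15261 ≡ 1896·3388·608·24735·11103·21072·7530·10147·12097·10760 ≡ 6863 (mod 30523).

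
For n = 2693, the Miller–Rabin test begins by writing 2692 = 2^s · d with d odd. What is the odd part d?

673

Halving: 2692 → 1346 → 673; 673 is odd.
So 2692 = 2^2 · 673.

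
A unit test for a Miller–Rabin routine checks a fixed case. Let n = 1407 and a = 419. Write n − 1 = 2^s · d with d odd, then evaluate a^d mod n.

n − 1 = 1406 = 2^1 · 703, so s = 1 and d = 703.
419^703 mod 1407 = 1322.

1322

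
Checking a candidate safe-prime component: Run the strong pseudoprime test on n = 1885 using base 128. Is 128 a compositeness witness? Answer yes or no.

no

n − 1 = 1884 = 2^2 · 471, so s = 2 and d = 471.
Repeated squaring mod 1885: 128^1 ≡ 128, 128^2 ≡ 1304, 128^4 ≡ 146, 128^8 ≡ 581, 128^16 ≡ 146, 128^32 ≡ 581, 128^64 ≡ 146, 128^128 ≡ 581, 128^256 ≡ 146.
471 = 256 + 128 + 64 + 16 + 4 + 2 + 1, so 128^471 ≡ 146·581·146·146·146·1304·128 ≡ 1032 (mod 1885).
x_0 = 128^471 mod 1885 = 1032.
x_0 is neither 1 nor 1884, so continue squaring.
x_1 = 1032^2 mod 1885 = 1884.
x_1 ≡ −1, so 128 is not a witness.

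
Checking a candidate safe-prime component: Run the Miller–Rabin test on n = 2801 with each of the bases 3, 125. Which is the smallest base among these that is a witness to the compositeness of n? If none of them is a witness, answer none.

none

n − 1 = 2800 = 2^4 · 175, so s = 4 and d = 175.
Base 3: x_0 = 3^175 mod 2801 = 24. x_0 is neither 1 nor 2800, so continue squaring. x_1 = 24^2 mod 2801 = 576. x_2 = 576^2 mod 2801 = 1258. x_3 = 1258^2 mod 2801 = 2800. x_3 ≡ −1, so 3 is not a witness.
Base 125: x_0 = 125^175 mod 2801 = 2800. x_0 = 2800 ≡ −1, so 125 is not a witness.
No listed base is a witness for 2801.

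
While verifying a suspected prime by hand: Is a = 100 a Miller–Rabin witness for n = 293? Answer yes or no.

n − 1 = 292 = 2^2 · 73, so s = 2 and d = 73.
Repeated squaring mod 293: 100^1 ≡ 100, 100^2 ≡ 38, 100^4 ≡ 272, 100^8 ≡ 148, 100^16 ≡ 222, 100^32 ≡ 60, 100^64 ≡ 84.
73 = 64 + 8 + 1, so 100^73 ≡ 84·148·100 ≡ 1 (mod 293).
x_0 = 100^73 mod 293 = 1.
x_0 = 1, so 100 is not a witness.

no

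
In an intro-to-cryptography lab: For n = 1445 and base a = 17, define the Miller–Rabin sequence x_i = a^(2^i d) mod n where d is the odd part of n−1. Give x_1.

n − 1 = 1444 = 2^2 · 361, so s = 2 and d = 361.
x_0 = 17^361 mod 1445 = 867.
x_1 = 867^2 mod 1445 = 289.

289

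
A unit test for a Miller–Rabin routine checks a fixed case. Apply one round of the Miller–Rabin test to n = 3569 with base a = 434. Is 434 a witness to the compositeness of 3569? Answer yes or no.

yes

n − 1 = 3568 = 2^4 · 223, so s = 4 and d = 223.
x_0 = 434^223 mod 3569 = 3193.
x_0 is neither 1 nor 3568, so continue squaring.
x_1 = 3193^2 mod 3569 = 2185.
x_2 = 2185^2 mod 3569 = 2472.
x_3 = 2472^2 mod 3569 = 656.
Reached i = s−1 = 3 without hitting −1: 434 is a Miller–Rabin witness and 3569 is composite.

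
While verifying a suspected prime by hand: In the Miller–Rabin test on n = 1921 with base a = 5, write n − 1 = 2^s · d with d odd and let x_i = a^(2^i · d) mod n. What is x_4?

n − 1 = 1920 = 2^7 · 15, so s = 7 and d = 15.
x_0 = 5^15 mod 1921 = 1588.
x_1 = 1588^2 mod 1921 = 1392.
x_2 = 1392^2 mod 1921 = 1296.
x_3 = 1296^2 mod 1921 = 662.
x_4 = 662^2 mod 1921 = 256.

256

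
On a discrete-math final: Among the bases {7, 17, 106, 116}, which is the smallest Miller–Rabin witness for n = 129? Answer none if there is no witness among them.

7

n − 1 = 128 = 2^7 · 1, so s = 7 and d = 1.
Base 7: x_0 = 7^1 mod 129 = 7. x_0 is neither 1 nor 128, so continue squaring. x_1 = 7^2 mod 129 = 49. x_2 = 49^2 mod 129 = 79. x_3 = 79^2 mod 129 = 49. x_4 = 49^2 mod 129 = 79. x_5 = 79^2 mod 129 = 49. x_6 = 49^2 mod 129 = 79. Reached i = s−1 = 6 without hitting −1: 7 is a Miller–Rabin witness and 129 is composite.
Base 17: x_0 = 17^1 mod 129 = 17. x_0 is neither 1 nor 128, so continue squaring. x_1 = 17^2 mod 129 = 31. x_2 = 31^2 mod 129 = 58. x_3 = 58^2 mod 129 = 10. x_4 = 10^2 mod 129 = 100. x_5 = 100^2 mod 129 = 67. x_6 = 67^2 mod 129 = 103. Reached i = s−1 = 6 without hitting −1: 17 is a Miller–Rabin witness and 129 is composite.
Base 106: x_0 = 106^1 mod 129 = 106. x_0 is neither 1 nor 128, so continue squaring. x_1 = 106^2 mod 129 = 13. x_2 = 13^2 mod 129 = 40. x_3 = 40^2 mod 129 = 52. x_4 = 52^2 mod 129 = 124. x_5 = 124^2 mod 129 = 25. x_6 = 25^2 mod 129 = 109. Reached i = s−1 = 6 without hitting −1: 106 is a Miller–Rabin witness and 129 is composite.
Base 116: x_0 = 116^1 mod 129 = 116. x_0 is neither 1 nor 128, so continue squaring. x_1 = 116^2 mod 129 = 40. x_2 = 40^2 mod 129 = 52. x_3 = 52^2 mod 129 = 124. x_4 = 124^2 mod 129 = 25. x_5 = 25^2 mod 129 = 109. x_6 = 109^2 mod 129 = 13. Reached i = s−1 = 6 without hitting −1: 116 is a Miller–Rabin witness and 129 is composite.
The smallest witness among the given bases is 7.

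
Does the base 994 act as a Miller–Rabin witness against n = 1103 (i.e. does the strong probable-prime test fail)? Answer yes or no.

n − 1 = 1102 = 2^1 · 551, so s = 1 and d = 551.
x_0 = 994^551 mod 1103 = 1.
x_0 = 1, so 994 is not a witness.

no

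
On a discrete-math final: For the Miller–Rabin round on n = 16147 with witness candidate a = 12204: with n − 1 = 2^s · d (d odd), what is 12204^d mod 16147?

6898

n − 1 = 16146 = 2^1 · 8073, so s = 1 and d = 8073.
12204^8073 mod 16147 = 6898.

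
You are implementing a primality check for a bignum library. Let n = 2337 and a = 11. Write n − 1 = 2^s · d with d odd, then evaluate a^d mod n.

n − 1 = 2336 = 2^5 · 73, so s = 5 and d = 73.
Repeated squaring mod 2337: 11^1 ≡ 11, 11^2 ≡ 121, 11^4 ≡ 619, 11^8 ≡ 2230, 11^16 ≡ 2101, 11^32 ≡ 1945, 11^64 ≡ 1759.
73 = 64 + 8 + 1, so 11^73 ≡ 1759·2230·11 ≡ 239 (mod 2337).

239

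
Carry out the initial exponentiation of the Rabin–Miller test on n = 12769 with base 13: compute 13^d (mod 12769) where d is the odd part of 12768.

n − 1 = 12768 = 2^5 · 399, so s = 5 and d = 399.
13^399 mod 12769 = 8205.

8205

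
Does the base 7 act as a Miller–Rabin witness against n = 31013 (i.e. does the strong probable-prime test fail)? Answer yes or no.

n − 1 = 31012 = 2^2 · 7753, so s = 2 and d = 7753.
Repeated squaring mod 31013: 7^1 ≡ 7, 7^2 ≡ 49, 7^4 ≡ 2401, 7^8 ≡ 27396, 7^16 ≡ 26216, 7^32 ≡ 30576, 7^64 ≡ 4891, 7^128 ≡ 10858, 7^256 ≡ 15751, 7^512 ≡ 21014, 7^1024 ≡ 25102, 7^2048 ≡ 19283, 7^4096 ≡ 19232.
7753 = 4096 + 2048 + 1024 + 512 + 64 + 8 + 1, so 7^7753 ≡ 19232·19283·25102·21014·4891·27396·7 ≡ 12455 (mod 31013).
x_0 = 7^7753 mod 31013 = 12455.
x_0 is neither 1 nor 31012, so continue squaring.
x_1 = 12455^2 mod 31013 = 31012.
x_1 ≡ −1, so 7 is not a witness.

no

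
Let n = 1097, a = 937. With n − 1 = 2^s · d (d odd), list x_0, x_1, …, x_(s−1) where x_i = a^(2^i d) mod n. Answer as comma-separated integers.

n − 1 = 1096 = 2^3 · 137, so s = 3 and d = 137.
x_0 = 937^137 mod 1097 = 79.
x_1 = 79^2 mod 1097 = 756.
x_2 = 756^2 mod 1097 = 1096.

79, 756, 1096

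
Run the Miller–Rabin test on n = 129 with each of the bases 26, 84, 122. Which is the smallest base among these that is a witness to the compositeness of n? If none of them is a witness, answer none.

26

n − 1 = 128 = 2^7 · 1, so s = 7 and d = 1.
Base 26: x_0 = 26^1 mod 129 = 26. x_0 is neither 1 nor 128, so continue squaring. x_1 = 26^2 mod 129 = 31. x_2 = 31^2 mod 129 = 58. x_3 = 58^2 mod 129 = 10. x_4 = 10^2 mod 129 = 100. x_5 = 100^2 mod 129 = 67. x_6 = 67^2 mod 129 = 103. Reached i = s−1 = 6 without hitting −1: 26 is a Miller–Rabin witness and 129 is composite.
Base 84: x_0 = 84^1 mod 129 = 84. x_0 is neither 1 nor 128, so continue squaring. x_1 = 84^2 mod 129 = 90. x_2 = 90^2 mod 129 = 102. x_3 = 102^2 mod 129 = 84. x_4 = 84^2 mod 129 = 90. x_5 = 90^2 mod 129 = 102. x_6 = 102^2 mod 129 = 84. Reached i = s−1 = 6 without hitting −1: 84 is a Miller–Rabin witness and 129 is composite.
Base 122: x_0 = 122^1 mod 129 = 122. x_0 is neither 1 nor 128, so continue squaring. x_1 = 122^2 mod 129 = 49. x_2 = 49^2 mod 129 = 79. x_3 = 79^2 mod 129 = 49. x_4 = 49^2 mod 129 = 79. x_5 = 79^2 mod 129 = 49. x_6 = 49^2 mod 129 = 79. Reached i = s−1 = 6 without hitting −1: 122 is a Miller–Rabin witness and 129 is composite.
The smallest witness among the given bases is 26.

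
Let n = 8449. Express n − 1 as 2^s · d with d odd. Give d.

33

Halving: 8448 → 4224 → 2112 → 1056 → 528 → 264 → 132 → 66 → 33; 33 is odd.
So 8448 = 2^8 · 33.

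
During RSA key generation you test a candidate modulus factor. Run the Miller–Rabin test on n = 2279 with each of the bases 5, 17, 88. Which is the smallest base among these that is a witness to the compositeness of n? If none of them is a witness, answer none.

n − 1 = 2278 = 2^1 · 1139, so s = 1 and d = 1139.
Base 5: x_0 = 5^1139 mod 2279 = 2093. x_0 ∉ {1, 2278} and s = 1, so 5 is a Miller–Rabin witness and 2279 is composite.
Base 17: x_0 = 17^1139 mod 2279 = 2018. x_0 ∉ {1, 2278} and s = 1, so 17 is a Miller–Rabin witness and 2279 is composite.
Base 88: x_0 = 88^1139 mod 2279 = 75. x_0 ∉ {1, 2278} and s = 1, so 88 is a Miller–Rabin witness and 2279 is composite.
The smallest witness among the given bases is 5.

5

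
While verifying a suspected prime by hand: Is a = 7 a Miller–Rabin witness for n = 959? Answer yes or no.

n − 1 = 958 = 2^1 · 479, so s = 1 and d = 479.
x_0 = 7^479 mod 959 = 343.
x_0 ∉ {1, 958} and s = 1, so 7 is a Miller–Rabin witness and 959 is composite.

yes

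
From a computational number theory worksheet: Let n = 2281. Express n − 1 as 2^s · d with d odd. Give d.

285

Halving: 2280 → 1140 → 570 → 285; 285 is odd.
So 2280 = 2^3 · 285.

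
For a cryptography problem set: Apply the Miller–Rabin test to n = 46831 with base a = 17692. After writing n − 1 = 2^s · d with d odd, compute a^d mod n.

46830

n − 1 = 46830 = 2^1 · 23415, so s = 1 and d = 23415.
17692^23415 mod 46831 = 46830.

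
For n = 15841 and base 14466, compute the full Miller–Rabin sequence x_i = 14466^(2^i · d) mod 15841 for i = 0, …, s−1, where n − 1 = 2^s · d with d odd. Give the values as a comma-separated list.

n − 1 = 15840 = 2^5 · 495, so s = 5 and d = 495.
x_0 = 14466^495 mod 15841 = 13021.
x_1 = 13021^2 mod 15841 = 218.
x_2 = 218^2 mod 15841 = 1.
x_3 = 1^2 mod 15841 = 1.
x_4 = 1^2 mod 15841 = 1.

13021, 218, 1, 1, 1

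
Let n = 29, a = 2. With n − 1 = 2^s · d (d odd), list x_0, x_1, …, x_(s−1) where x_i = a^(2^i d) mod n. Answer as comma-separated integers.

12, 28

n − 1 = 28 = 2^2 · 7, so s = 2 and d = 7.
x_0 = 2^7 mod 29 = 12.
x_1 = 12^2 mod 29 = 28.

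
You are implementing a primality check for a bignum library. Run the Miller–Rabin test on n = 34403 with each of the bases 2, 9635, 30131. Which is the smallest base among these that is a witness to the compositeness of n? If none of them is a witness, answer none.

none

n − 1 = 34402 = 2^1 · 17201, so s = 1 and d = 17201.
Base 2: x_0 = 2^17201 mod 34403 = 34402. x_0 = 34402 ≡ −1, so 2 is not a witness.
Base 9635: x_0 = 9635^17201 mod 34403 = 34402. x_0 = 34402 ≡ −1, so 9635 is not a witness.
Base 30131: x_0 = 30131^17201 mod 34403 = 34402. x_0 = 34402 ≡ −1, so 30131 is not a witness.
No listed base is a witness for 34403.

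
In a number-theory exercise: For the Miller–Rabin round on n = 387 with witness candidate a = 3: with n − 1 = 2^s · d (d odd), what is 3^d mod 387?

306

n − 1 = 386 = 2^1 · 193, so s = 1 and d = 193.
3^193 mod 387 = 306.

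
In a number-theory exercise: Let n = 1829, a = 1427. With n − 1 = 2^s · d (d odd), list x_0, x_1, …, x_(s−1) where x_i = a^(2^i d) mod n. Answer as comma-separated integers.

1210, 900

n − 1 = 1828 = 2^2 · 457, so s = 2 and d = 457.
x_0 = 1427^457 mod 1829 = 1210.
x_1 = 1210^2 mod 1829 = 900.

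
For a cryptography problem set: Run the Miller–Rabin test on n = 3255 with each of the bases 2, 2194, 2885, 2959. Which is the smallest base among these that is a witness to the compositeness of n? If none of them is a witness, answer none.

n − 1 = 3254 = 2^1 · 1627, so s = 1 and d = 1627.
Base 2: x_0 = 2^1627 mod 3255 = 128. x_0 ∉ {1, 3254} and s = 1, so 2 is a Miller–Rabin witness and 3255 is composite.
Base 2194: x_0 = 2194^1627 mod 3255 = 2824. x_0 ∉ {1, 3254} and s = 1, so 2194 is a Miller–Rabin witness and 3255 is composite.
Base 2885: x_0 = 2885^1627 mod 3255 = 2360. x_0 ∉ {1, 3254} and s = 1, so 2885 is a Miller–Rabin witness and 3255 is composite.
Base 2959: x_0 = 2959^1627 mod 3255 = 19. x_0 ∉ {1, 3254} and s = 1, so 2959 is a Miller–Rabin witness and 3255 is composite.
The smallest witness among the given bases is 2.

2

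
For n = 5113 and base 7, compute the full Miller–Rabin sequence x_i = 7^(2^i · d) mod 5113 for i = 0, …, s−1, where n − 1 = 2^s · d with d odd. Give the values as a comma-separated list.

909, 3088, 5112

n − 1 = 5112 = 2^3 · 639, so s = 3 and d = 639.
x_0 = 7^639 mod 5113 = 909.
x_1 = 909^2 mod 5113 = 3088.
x_2 = 3088^2 mod 5113 = 5112.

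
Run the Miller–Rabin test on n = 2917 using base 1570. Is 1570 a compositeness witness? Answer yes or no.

no

n − 1 = 2916 = 2^2 · 729, so s = 2 and d = 729.
x_0 = 1570^729 mod 2917 = 2863.
x_0 is neither 1 nor 2916, so continue squaring.
x_1 = 2863^2 mod 2917 = 2916.
x_1 ≡ −1, so 1570 is not a witness.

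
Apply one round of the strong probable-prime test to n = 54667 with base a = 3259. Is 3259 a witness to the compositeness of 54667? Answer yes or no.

no

n − 1 = 54666 = 2^1 · 27333, so s = 1 and d = 27333.
x_0 = 3259^27333 mod 54667 = 1.
x_0 = 1, so 3259 is not a witness.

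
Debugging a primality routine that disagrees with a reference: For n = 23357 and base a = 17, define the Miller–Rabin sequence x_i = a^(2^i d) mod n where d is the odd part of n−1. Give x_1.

n − 1 = 23356 = 2^2 · 5839, so s = 2 and d = 5839.
Repeated squaring mod 23357: 17^1 ≡ 17, 17^2 ≡ 289, 17^4 ≡ 13450, 17^8 ≡ 2535, 17^16 ≡ 3050, 17^32 ≡ 6414, 17^64 ≡ 7719, 17^128 ≡ 22611, 17^256 ≡ 19305, 17^512 ≡ 22090, 17^1024 ≡ 17013, 17^2048 ≡ 2225, 17^4096 ≡ 22298.
5839 = 4096 + 1024 + 512 + 128 + 64 + 8 + 4 + 2 + 1, so 17^5839 ≡ 22298·17013·22090·22611·7719·2535·13450·289·17 ≡ 1 (mod 23357).
x_0 = 1.
x_1 = 1^2 mod 23357 = 1.

1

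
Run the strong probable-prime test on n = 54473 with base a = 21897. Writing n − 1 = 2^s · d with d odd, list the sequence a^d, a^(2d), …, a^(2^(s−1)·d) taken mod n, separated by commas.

10523, 44393, 14255

n − 1 = 54472 = 2^3 · 6809, so s = 3 and d = 6809.
x_0 = 21897^6809 mod 54473 = 10523.
x_1 = 10523^2 mod 54473 = 44393.
x_2 = 44393^2 mod 54473 = 14255.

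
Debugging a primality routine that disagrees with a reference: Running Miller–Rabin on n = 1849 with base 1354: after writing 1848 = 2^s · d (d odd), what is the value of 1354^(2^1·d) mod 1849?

n − 1 = 1848 = 2^3 · 231, so s = 3 and d = 231.
By repeated squaring, 1354^231 ≡ 1592 (mod 1849).
x_0 = 1592.
x_1 = 1592^2 mod 1849 = 1334.

1334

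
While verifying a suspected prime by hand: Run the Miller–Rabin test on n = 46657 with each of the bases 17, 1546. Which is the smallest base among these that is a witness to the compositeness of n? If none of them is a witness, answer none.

n − 1 = 46656 = 2^6 · 729, so s = 6 and d = 729.
Base 17: x_0 = 17^729 mod 46657 = 31641. x_0 is neither 1 nor 46656, so continue squaring. x_1 = 31641^2 mod 46657 = 33632. x_2 = 33632^2 mod 46657 = 5773. x_3 = 5773^2 mod 46657 = 14431. x_4 = 14431^2 mod 46657 = 23570. x_5 = 23570^2 mod 46657 = 1. x_5 = 1 but x_4 ≠ ±1, a nontrivial square root of 1 — 17 is a witness and 46657 is composite.
Base 1546: x_0 = 1546^729 mod 46657 = 14572. x_0 is neither 1 nor 46656, so continue squaring. x_1 = 14572^2 mod 46657 = 7177. x_2 = 7177^2 mod 46657 = 1. x_2 = 1 but x_1 ≠ ±1, a nontrivial square root of 1 — 1546 is a witness and 46657 is composite.
The smallest witness among the given bases is 17.

17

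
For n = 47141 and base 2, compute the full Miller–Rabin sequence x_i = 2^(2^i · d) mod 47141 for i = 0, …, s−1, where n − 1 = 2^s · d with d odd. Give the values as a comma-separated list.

n − 1 = 47140 = 2^2 · 11785, so s = 2 and d = 11785.
x_0 = 2^11785 mod 47141 = 38864.
x_1 = 38864^2 mod 47141 = 12856.

38864, 12856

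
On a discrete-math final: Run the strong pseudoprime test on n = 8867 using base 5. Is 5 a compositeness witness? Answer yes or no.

no

n − 1 = 8866 = 2^1 · 4433, so s = 1 and d = 4433.
x_0 = 5^4433 mod 8867 = 8866.
x_0 = 8866 ≡ −1, so 5 is not a witness.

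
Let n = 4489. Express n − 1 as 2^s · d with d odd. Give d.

Halving: 4488 → 2244 → 1122 → 561; 561 is odd.
So 4488 = 2^3 · 561.

561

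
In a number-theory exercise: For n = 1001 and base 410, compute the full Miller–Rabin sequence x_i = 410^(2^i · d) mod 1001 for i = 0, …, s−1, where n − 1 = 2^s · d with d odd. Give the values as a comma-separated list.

n − 1 = 1000 = 2^3 · 125, so s = 3 and d = 125.
x_0 = 410^125 mod 1001 = 947.
x_1 = 947^2 mod 1001 = 914.
x_2 = 914^2 mod 1001 = 562.

947, 914, 562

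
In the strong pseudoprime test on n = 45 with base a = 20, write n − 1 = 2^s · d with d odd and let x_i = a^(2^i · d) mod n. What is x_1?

n − 1 = 44 = 2^2 · 11, so s = 2 and d = 11.
x_0 = 20^11 mod 45 = 5.
x_1 = 5^2 mod 45 = 25.

25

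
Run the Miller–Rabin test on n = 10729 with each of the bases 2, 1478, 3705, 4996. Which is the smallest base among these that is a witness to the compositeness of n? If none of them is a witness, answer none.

none

n − 1 = 10728 = 2^3 · 1341, so s = 3 and d = 1341.
Base 2: x_0 = 2^1341 mod 10729 = 6759. x_0 is neither 1 nor 10728, so continue squaring. x_1 = 6759^2 mod 10729 = 10728. x_1 ≡ −1, so 2 is not a witness.
Base 1478: x_0 = 1478^1341 mod 10729 = 6759. x_0 is neither 1 nor 10728, so continue squaring. x_1 = 6759^2 mod 10729 = 10728. x_1 ≡ −1, so 1478 is not a witness.
Base 3705: x_0 = 3705^1341 mod 10729 = 1488. x_0 is neither 1 nor 10728, so continue squaring. x_1 = 1488^2 mod 10729 = 3970. x_2 = 3970^2 mod 10729 = 10728. x_2 ≡ −1, so 3705 is not a witness.
Base 4996: x_0 = 4996^1341 mod 10729 = 6759. x_0 is neither 1 nor 10728, so continue squaring. x_1 = 6759^2 mod 10729 = 10728. x_1 ≡ −1, so 4996 is not a witness.
No listed base is a witness for 10729.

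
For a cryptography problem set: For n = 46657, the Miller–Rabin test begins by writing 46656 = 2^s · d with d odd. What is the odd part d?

Halving: 46656 → 23328 → 11664 → 5832 → 2916 → 1458 → 729; 729 is odd.
So 46656 = 2^6 · 729.

729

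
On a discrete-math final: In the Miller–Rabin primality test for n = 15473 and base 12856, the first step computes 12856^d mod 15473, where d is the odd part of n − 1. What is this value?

5467

n − 1 = 15472 = 2^4 · 967, so s = 4 and d = 967.
12856^967 mod 15473 = 5467.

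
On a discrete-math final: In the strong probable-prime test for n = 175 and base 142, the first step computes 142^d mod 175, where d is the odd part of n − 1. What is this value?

148

n − 1 = 174 = 2^1 · 87, so s = 1 and d = 87.
Repeated squaring mod 175: 142^1 ≡ 142, 142^2 ≡ 39, 142^4 ≡ 121, 142^8 ≡ 116, 142^16 ≡ 156, 142^32 ≡ 11, 142^64 ≡ 121.
87 = 64 + 16 + 4 + 2 + 1, so 142^87 ≡ 121·156·121·39·142 ≡ 148 (mod 175).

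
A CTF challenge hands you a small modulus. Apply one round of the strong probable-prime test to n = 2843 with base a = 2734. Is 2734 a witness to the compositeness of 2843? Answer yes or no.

no

n − 1 = 2842 = 2^1 · 1421, so s = 1 and d = 1421.
x_0 = 2734^1421 mod 2843 = 2842.
x_0 = 2842 ≡ −1, so 2734 is not a witness.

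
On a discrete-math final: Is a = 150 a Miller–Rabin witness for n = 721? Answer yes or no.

no

n − 1 = 720 = 2^4 · 45, so s = 4 and d = 45.
Repeated squaring mod 721: 150^1 ≡ 150, 150^2 ≡ 149, 150^4 ≡ 571, 150^8 ≡ 149, 150^16 ≡ 571, 150^32 ≡ 149.
45 = 32 + 8 + 4 + 1, so 150^45 ≡ 149·149·571·150 ≡ 720 (mod 721).
x_0 = 150^45 mod 721 = 720.
x_0 = 720 ≡ −1, so 150 is not a witness.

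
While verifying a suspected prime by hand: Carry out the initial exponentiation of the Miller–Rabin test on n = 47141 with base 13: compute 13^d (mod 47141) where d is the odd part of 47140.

n − 1 = 47140 = 2^2 · 11785, so s = 2 and d = 11785.
Repeated squaring mod 47141: 13^1 ≡ 13, 13^2 ≡ 169, 13^4 ≡ 28561, 13^8 ≡ 2857, 13^16 ≡ 7056, 13^32 ≡ 6240, 13^64 ≡ 46275, 13^128 ≡ 42841, 13^256 ≡ 10728, 13^512 ≡ 18803, 13^1024 ≡ 42450, 13^2048 ≡ 37775, 13^4096 ≡ 39696, 13^8192 ≡ 37350.
11785 = 8192 + 2048 + 1024 + 512 + 8 + 1, so 13^11785 ≡ 37350·37775·42450·18803·2857·13 ≡ 45131 (mod 47141).

45131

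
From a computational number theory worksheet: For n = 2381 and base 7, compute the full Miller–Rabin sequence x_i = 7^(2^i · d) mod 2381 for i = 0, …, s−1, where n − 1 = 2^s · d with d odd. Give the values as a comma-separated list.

n − 1 = 2380 = 2^2 · 595, so s = 2 and d = 595.
x_0 = 7^595 mod 2381 = 2380.
x_1 = 2380^2 mod 2381 = 1.

2380, 1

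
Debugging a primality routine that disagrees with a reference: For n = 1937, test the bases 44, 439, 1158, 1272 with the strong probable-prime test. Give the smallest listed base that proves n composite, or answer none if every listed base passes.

n − 1 = 1936 = 2^4 · 121, so s = 4 and d = 121.
Base 44: x_0 = 44^121 mod 1937 = 44. x_0 is neither 1 nor 1936, so continue squaring. x_1 = 44^2 mod 1937 = 1936. x_1 ≡ −1, so 44 is not a witness.
Base 439: x_0 = 439^121 mod 1937 = 972. x_0 is neither 1 nor 1936, so continue squaring. x_1 = 972^2 mod 1937 = 1465. x_2 = 1465^2 mod 1937 = 29. x_3 = 29^2 mod 1937 = 841. Reached i = s−1 = 3 without hitting −1: 439 is a Miller–Rabin witness and 1937 is composite.
Base 1158: x_0 = 1158^121 mod 1937 = 1418. x_0 is neither 1 nor 1936, so continue squaring. x_1 = 1418^2 mod 1937 = 118. x_2 = 118^2 mod 1937 = 365. x_3 = 365^2 mod 1937 = 1509. Reached i = s−1 = 3 without hitting −1: 1158 is a Miller–Rabin witness and 1937 is composite.
Base 1272: x_0 = 1272^121 mod 1937 = 1818. x_0 is neither 1 nor 1936, so continue squaring. x_1 = 1818^2 mod 1937 = 602. x_2 = 602^2 mod 1937 = 185. x_3 = 185^2 mod 1937 = 1296. Reached i = s−1 = 3 without hitting −1: 1272 is a Miller–Rabin witness and 1937 is composite.
The smallest witness among the given bases is 439.

439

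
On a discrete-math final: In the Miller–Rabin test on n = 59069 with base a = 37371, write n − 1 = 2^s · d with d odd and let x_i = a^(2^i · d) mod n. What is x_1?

n − 1 = 59068 = 2^2 · 14767, so s = 2 and d = 14767.
x_0 = 37371^14767 mod 59069 = 40971.
x_1 = 40971^2 mod 59069 = 59068.

59068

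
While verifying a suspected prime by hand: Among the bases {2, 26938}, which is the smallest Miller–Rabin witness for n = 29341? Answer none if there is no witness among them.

none

n − 1 = 29340 = 2^2 · 7335, so s = 2 and d = 7335.
Base 2: x_0 = 2^7335 mod 29341 = 26424. x_0 is neither 1 nor 29340, so continue squaring. x_1 = 26424^2 mod 29341 = 29340. x_1 ≡ −1, so 2 is not a witness.
Base 26938: x_0 = 26938^7335 mod 29341 = 15361. x_0 is neither 1 nor 29340, so continue squaring. x_1 = 15361^2 mod 29341 = 29340. x_1 ≡ −1, so 26938 is not a witness.
No listed base is a witness for 29341.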